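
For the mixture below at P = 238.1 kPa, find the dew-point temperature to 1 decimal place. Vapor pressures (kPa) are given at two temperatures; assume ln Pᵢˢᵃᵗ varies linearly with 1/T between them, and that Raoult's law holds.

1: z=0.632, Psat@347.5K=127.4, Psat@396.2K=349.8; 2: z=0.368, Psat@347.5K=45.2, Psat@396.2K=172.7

T = 393.2 K

Dew-point temperature: Σzᵢ·P/Pᵢˢᵃᵗ(T) = 1. Interpolate ln Pᵢˢᵃᵗ = aᵢ + bᵢ/T.
  T = 347.5 K: ΣzᵢP/Pᵢˢᵃᵗ = 3.1197
  T = 396.2 K: ΣzᵢP/Pᵢˢᵃᵗ = 0.9375
  T = 371.9 K: ΣzᵢP/Pᵢˢᵃᵗ = 1.6368
  T = 384.0 K: ΣzᵢP/Pᵢˢᵃᵗ = 1.2284
  T = 390.1 K: ΣzᵢP/Pᵢˢᵃᵗ = 1.0707
  T = 393.1 K: ΣzᵢP/Pᵢˢᵃᵗ = 1.0025
  T = 394.6 K: ΣzᵢP/Pᵢˢᵃᵗ = 0.9704
Interpolating between 393.1 K and 394.6 K gives T ≈ 393.2 K.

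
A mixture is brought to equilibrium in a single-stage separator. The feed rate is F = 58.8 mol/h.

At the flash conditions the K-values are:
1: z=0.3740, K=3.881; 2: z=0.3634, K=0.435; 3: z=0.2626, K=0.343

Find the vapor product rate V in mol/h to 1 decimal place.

Material balance + equilibrium reduce to Σ zᵢ(Kᵢ−1)/(1+β(Kᵢ−1)) = 0.
Feasibility: ΣzᵢKᵢ = 1.6996, Σzᵢ/Kᵢ = 1.6974 — both > 1, two phases present.
Iterate (Newton) starting at β = 0.61:
  β = 0.6100: g = -0.21045, g' = -0.9941 → β = 0.3983
  β = 0.3983: g = 0.00313, g' = -1.0742 → β = 0.4012
Converged at β = 0.4012.
Then V = β·F = 0.4012·58.8 = 23.6 mol/h and L = F − V = 35.2 mol/h.

V = 23.6 mol/h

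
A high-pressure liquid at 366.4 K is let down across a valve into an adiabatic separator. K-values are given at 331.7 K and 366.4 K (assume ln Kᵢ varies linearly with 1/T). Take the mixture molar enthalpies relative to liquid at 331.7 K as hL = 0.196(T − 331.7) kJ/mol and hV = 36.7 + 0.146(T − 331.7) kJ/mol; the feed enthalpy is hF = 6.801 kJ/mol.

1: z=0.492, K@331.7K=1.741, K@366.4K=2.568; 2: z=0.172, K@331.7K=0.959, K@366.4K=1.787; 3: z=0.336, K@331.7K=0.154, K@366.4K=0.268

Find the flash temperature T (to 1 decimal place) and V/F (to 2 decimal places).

T = 333.2 K, V/F = 0.18

Adiabatic flash: solve Rachford–Rice at each trial T, then check hF = ψ·hV(T) + (1−ψ)·hL(T).
  T = 331.7 K: K = (1.741, 0.959, 0.154), RR gives ψ = 0.141, H_out = 5.191 kJ/mol
  T = 366.4 K: K = (2.568, 1.787, 0.268), RR gives ψ = 0.652, H_out = 29.613 kJ/mol
  T = 349.0 K: K = (2.134, 1.328, 0.206), RR gives ψ = 0.454, H_out = 19.664 kJ/mol
  T = 340.4 K: K = (1.934, 1.134, 0.179), RR gives ψ = 0.322, H_out = 13.394 kJ/mol
  T = 336.0 K: K = (1.835, 1.043, 0.166), RR gives ψ = 0.239, H_out = 9.549 kJ/mol
  T = 333.9 K: K = (1.789, 1.001, 0.160), RR gives ψ = 0.193, H_out = 7.506 kJ/mol
Linear interpolation between T = 331.7 (H_out = 5.191) and T = 333.9 (H_out = 7.506) on hF = 6.801 gives T ≈ 333.2 K, at which ψ = 0.18.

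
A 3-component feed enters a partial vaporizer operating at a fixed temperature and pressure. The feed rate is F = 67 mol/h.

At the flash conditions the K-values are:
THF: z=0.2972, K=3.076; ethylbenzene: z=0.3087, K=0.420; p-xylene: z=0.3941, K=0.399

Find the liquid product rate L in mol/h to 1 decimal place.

Rachford–Rice: g(ψ) = Σ zᵢ(Kᵢ−1)/(1+ψ(Kᵢ−1)) = 0.
Feasibility: ΣzᵢKᵢ = 1.2011, Σzᵢ/Kᵢ = 1.8193 — both > 1, two phases present.
Newton–Raphson from ψ = 0.5:
  ψ = 0.5000: g = -0.28804, g' = -0.8053 → ψ = 0.1423
  ψ = 0.1423: g = 0.02210, g' = -1.0568 → ψ = 0.1632
  ψ = 0.1632: g = 0.00043, g' = -1.0162 → ψ = 0.1637
Converged at ψ = 0.1637.
Then V = ψ·F = 0.1637·67 = 11.0 mol/h and L = F − V = 56.0 mol/h.

L = 56.0 mol/h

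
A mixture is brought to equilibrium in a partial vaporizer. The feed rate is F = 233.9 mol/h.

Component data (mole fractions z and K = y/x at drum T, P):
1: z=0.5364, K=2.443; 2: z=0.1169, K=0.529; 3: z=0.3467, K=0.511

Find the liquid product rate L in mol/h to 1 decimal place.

L = 50.1 mol/h

Material balance + equilibrium reduce to Σ zᵢ(Kᵢ−1)/(1+β(Kᵢ−1)) = 0.
Feasibility: ΣzᵢKᵢ = 1.5494, Σzᵢ/Kᵢ = 1.1190 — both > 1, two phases present.
Newton–Raphson from β = 0.33:
  β = 0.3300: g = 0.25699, g' = -0.6668 → β = 0.7154
  β = 0.7154: g = 0.03705, g' = -0.5255 → β = 0.7859
  β = 0.7859: g = -0.00008, g' = -0.5293 → β = 0.7858
Converged at β = 0.7858.
Then V = β·F = 0.7858·233.9 = 183.8 mol/h and L = F − V = 50.1 mol/h.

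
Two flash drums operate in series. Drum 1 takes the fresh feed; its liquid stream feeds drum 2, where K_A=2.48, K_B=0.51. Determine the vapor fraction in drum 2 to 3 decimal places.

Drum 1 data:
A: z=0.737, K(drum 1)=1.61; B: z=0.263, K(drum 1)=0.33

V/F (drum 2) = 0.746

Drum 1:
Binary case is linear: z₁(K₁−1)(1+ψ₁(K₂−1)) + z₂(K₂−1)(1+ψ₁(K₁−1)) = 0
⇒ ψ₁ = [z₁(K₁−1)+z₂(K₂−1)] / [−(K₁−1)(K₂−1)] = 0.2734/0.4087 = 0.669
Drum-1 compositions:
  A: x = 0.523, y = 0.843
  B: x = 0.477, y = 0.157
Drum-2 feed = drum-1 liquid: z₂ = (0.5234, 0.4766).
Drum 2:
Rachford–Rice: g(ψ₂) = Σ zᵢ(Kᵢ−1)/(1+ψ₂(Kᵢ−1)) = 0.
Check two-phase: ΣzᵢKᵢ = 1.541 > 1 and Σzᵢ/Kᵢ = 1.145 > 1, so g(0) = 0.541 > 0 and g(1) = -0.145 < 0.
Binary case is linear: z₁(K₁−1)(1+ψ₂(K₂−1)) + z₂(K₂−1)(1+ψ₂(K₁−1)) = 0
⇒ ψ₂ = [z₁(K₁−1)+z₂(K₂−1)] / [−(K₁−1)(K₂−1)] = 0.5412/0.7252 = 0.746
  A: x = 0.249, y = 0.617
  B: x = 0.751, y = 0.383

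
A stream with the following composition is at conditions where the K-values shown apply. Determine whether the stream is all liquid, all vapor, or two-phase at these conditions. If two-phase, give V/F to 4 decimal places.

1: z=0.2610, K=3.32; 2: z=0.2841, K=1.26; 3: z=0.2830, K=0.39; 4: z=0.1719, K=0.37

ΣzᵢKᵢ = 1.3985; Σzᵢ/Kᵢ = 1.4943.
Both exceed 1, so a two-phase solution exists.
Let ψ = V/F and solve Σ zᵢ(Kᵢ−1)/(1+ψ(Kᵢ−1)) = 0.
Newton–Raphson from ψ = 0.34:
  ψ = 0.3400: g = 0.05075, g' = -0.7334 → ψ = 0.4092
  ψ = 0.4092: g = 0.00142, g' = -0.6962 → ψ = 0.4112
Converged at ψ = 0.4112.

two-phase, V/F = 0.4112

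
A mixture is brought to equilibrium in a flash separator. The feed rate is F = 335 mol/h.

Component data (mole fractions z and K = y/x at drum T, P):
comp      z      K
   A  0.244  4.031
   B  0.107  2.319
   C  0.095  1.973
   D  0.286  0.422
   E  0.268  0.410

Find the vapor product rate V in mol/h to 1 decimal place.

Material balance + equilibrium reduce to Σ zᵢ(Kᵢ−1)/(1+ψ(Kᵢ−1)) = 0.
Check two-phase: ΣzᵢKᵢ = 1.650 > 1 and Σzᵢ/Kᵢ = 1.486 > 1, so g(0) = 0.650 > 0 and g(1) = -0.486 < 0.
Iterate (Newton) starting at ψ = 0.5:
  ψ = 0.500: g = -0.0156, g' = -0.839 → ψ = 0.481
  ψ = 0.481: g = 0.0001, g' = -0.847 → ψ = 0.482
Converged at ψ = 0.482.
Then V = ψ·F = 0.4816·335 = 161.3 mol/h and L = F − V = 173.7 mol/h.

V = 161.3 mol/h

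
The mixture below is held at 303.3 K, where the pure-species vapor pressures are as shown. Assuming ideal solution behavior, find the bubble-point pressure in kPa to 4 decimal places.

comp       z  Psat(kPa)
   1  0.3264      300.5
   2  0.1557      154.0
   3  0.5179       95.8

At the bubble point ψ → 0, so ΣzᵢKᵢ = 1 with Kᵢ = Pᵢˢᵃᵗ/P ⇒ P = ΣzᵢPᵢˢᵃᵗ.
P = 0.3264·300.5 + 0.1557·154.0 + 0.5179·95.8 = 171.6758 kPa

Pbub = 171.6758 kPa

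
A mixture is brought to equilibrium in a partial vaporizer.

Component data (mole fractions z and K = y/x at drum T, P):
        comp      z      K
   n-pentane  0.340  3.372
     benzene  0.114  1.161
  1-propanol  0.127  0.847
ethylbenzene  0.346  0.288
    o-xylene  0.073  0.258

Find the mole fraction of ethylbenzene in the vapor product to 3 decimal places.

Material balance + equilibrium reduce to Σ zᵢ(Kᵢ−1)/(1+β(Kᵢ−1)) = 0.
Feasibility: ΣzᵢKᵢ = 1.505, Σzᵢ/Kᵢ = 1.833 — both > 1, two phases present.
Iterate (Newton) starting at β = 0.5:
  β = 0.500: g = -0.1038, g' = -0.931 → β = 0.389
  β = 0.389: g = -0.0004, g' = -0.939 → β = 0.388
Converged at β = 0.388.
Compositions from xᵢ = zᵢ/(1+β(Kᵢ−1)), yᵢ = Kᵢxᵢ:
  n-pentane: x = 0.177, y = 0.597
  benzene: x = 0.107, y = 0.125
  1-propanol: x = 0.135, y = 0.114
  ethylbenzene: x = 0.478, y = 0.138
  o-xylene: x = 0.103, y = 0.026

y_ethylbenzene = 0.138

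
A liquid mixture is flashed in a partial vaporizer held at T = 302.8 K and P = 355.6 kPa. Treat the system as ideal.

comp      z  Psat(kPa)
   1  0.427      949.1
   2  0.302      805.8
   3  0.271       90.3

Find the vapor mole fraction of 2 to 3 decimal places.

Raoult's law: Kᵢ = Pᵢˢᵃᵗ/P = Pᵢˢᵃᵗ/355.6.
  K_1 = 949.1/355.6 = 2.66901, K_2 = 805.8/355.6 = 2.26603, K_3 = 90.3/355.6 = 0.25394
Rachford–Rice: g(ψ) = Σ zᵢ(Kᵢ−1)/(1+ψ(Kᵢ−1)) = 0.
g(0) = ΣzᵢKᵢ − 1 = 0.893 and g(1) = 1 − Σzᵢ/Kᵢ = -0.360, so a root lies in (0, 1).
Iterate (Newton) starting at ψ = 0.5:
  ψ = 0.500: g = 0.3001, g' = -0.919 → ψ = 0.827
  ψ = 0.827: g = -0.0413, g' = -1.353 → ψ = 0.796
  ψ = 0.796: g = -0.0016, g' = -1.254 → ψ = 0.795
Converged at ψ = 0.795.
Compositions from xᵢ = zᵢ/(1+ψ(Kᵢ−1)), yᵢ = Kᵢxᵢ:
  1: x = 0.184, y = 0.490
  2: x = 0.151, y = 0.341
  3: x = 0.666, y = 0.169

y_2 = 0.341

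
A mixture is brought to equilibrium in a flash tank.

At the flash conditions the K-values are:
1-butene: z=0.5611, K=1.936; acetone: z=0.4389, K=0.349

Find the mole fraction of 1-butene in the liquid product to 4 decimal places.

Binary case is linear: z₁(K₁−1)(1+ψ(K₂−1)) + z₂(K₂−1)(1+ψ(K₁−1)) = 0
⇒ ψ = [z₁(K₁−1)+z₂(K₂−1)] / [−(K₁−1)(K₂−1)] = 0.23947/0.60934 = 0.3930
Compositions from xᵢ = zᵢ/(1+ψ(Kᵢ−1)), yᵢ = Kᵢxᵢ:
  1-butene: x = 0.4102, y = 0.7942
  acetone: x = 0.5898, y = 0.2058

x_1-butene = 0.4102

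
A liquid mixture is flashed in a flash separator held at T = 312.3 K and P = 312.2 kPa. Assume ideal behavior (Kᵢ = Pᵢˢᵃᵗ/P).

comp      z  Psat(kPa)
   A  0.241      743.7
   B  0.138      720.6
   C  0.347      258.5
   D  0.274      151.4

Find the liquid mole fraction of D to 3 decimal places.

x_D = 0.407

Raoult's law: Kᵢ = Pᵢˢᵃᵗ/P = Pᵢˢᵃᵗ/312.2.
  K_A = 743.7/312.2 = 2.38213, K_B = 720.6/312.2 = 2.30814, K_C = 258.5/312.2 = 0.82799, K_D = 151.4/312.2 = 0.48495
Iterate (Newton) starting at β = 0.5:
  β = 0.500: g = 0.0507, g' = -0.391 → β = 0.630
  β = 0.630: g = 0.0013, g' = -0.375 → β = 0.633
Converged at β = 0.633.
Compositions from xᵢ = zᵢ/(1+β(Kᵢ−1)), yᵢ = Kᵢxᵢ:
  A: x = 0.129, y = 0.306
  B: x = 0.075, y = 0.174
  C: x = 0.389, y = 0.322
  D: x = 0.407, y = 0.197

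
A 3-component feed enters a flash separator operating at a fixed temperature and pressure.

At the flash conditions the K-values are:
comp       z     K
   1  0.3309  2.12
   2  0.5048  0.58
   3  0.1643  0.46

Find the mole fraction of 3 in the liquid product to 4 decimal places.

x_3 = 0.1775

Let ψ = V/F and solve Σ zᵢ(Kᵢ−1)/(1+ψ(Kᵢ−1)) = 0.
Check two-phase: ΣzᵢKᵢ = 1.0699 > 1 and Σzᵢ/Kᵢ = 1.3836 > 1, so g(0) = 0.0699 > 0 and g(1) = -0.3836 < 0.
Iterate (Newton) starting at ψ = 0.69:
  ψ = 0.6900: g = -0.23089, g' = -0.4303 → ψ = 0.1535
  ψ = 0.1535: g = -0.00711, g' = -0.4610 → ψ = 0.1380
  ψ = 0.1380: g = 0.00005, g' = -0.4676 → ψ = 0.1381
Converged at ψ = 0.1381.
Compositions from xᵢ = zᵢ/(1+ψ(Kᵢ−1)), yᵢ = Kᵢxᵢ:
  1: x = 0.2866, y = 0.6075
  2: x = 0.5359, y = 0.3108
  3: x = 0.1775, y = 0.0817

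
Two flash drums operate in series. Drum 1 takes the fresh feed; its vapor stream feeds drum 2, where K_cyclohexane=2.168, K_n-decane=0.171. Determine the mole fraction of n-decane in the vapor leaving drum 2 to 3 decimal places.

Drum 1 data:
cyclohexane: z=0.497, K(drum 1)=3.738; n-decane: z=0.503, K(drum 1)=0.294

Drum 1:
Material balance + equilibrium reduce to Σ zᵢ(Kᵢ−1)/(1+ψ₁(Kᵢ−1)) = 0.
g(0) = ΣzᵢKᵢ − 1 = 1.006 and g(1) = 1 − Σzᵢ/Kᵢ = -0.844, so a root lies in (0, 1).
Binary case is linear: z₁(K₁−1)(1+ψ₁(K₂−1)) + z₂(K₂−1)(1+ψ₁(K₁−1)) = 0
⇒ ψ₁ = [z₁(K₁−1)+z₂(K₂−1)] / [−(K₁−1)(K₂−1)] = 1.0057/1.9330 = 0.520
Drum-1 compositions:
  cyclohexane: x = 0.205, y = 0.766
  n-decane: x = 0.795, y = 0.234
Drum-2 feed = drum-1 vapor: z₂ = (0.7663, 0.2337).
Drum 2:
Binary case is linear: z₁(K₁−1)(1+ψ₂(K₂−1)) + z₂(K₂−1)(1+ψ₂(K₁−1)) = 0
⇒ ψ₂ = [z₁(K₁−1)+z₂(K₂−1)] / [−(K₁−1)(K₂−1)] = 0.7012/0.9683 = 0.724
  cyclohexane: x = 0.415, y = 0.900
  n-decane: x = 0.585, y = 0.100

y_n-decane (drum 2) = 0.100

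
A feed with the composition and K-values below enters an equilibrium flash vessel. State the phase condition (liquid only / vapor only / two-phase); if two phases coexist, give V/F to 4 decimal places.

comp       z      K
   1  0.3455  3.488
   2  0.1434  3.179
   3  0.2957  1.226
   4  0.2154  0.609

vapor only

ΣzᵢKᵢ = 2.1547; Σzᵢ/Kᵢ = 0.7390.
Since Σzᵢ/Kᵢ < 1 the mixture is above its dew point — single vapor phase.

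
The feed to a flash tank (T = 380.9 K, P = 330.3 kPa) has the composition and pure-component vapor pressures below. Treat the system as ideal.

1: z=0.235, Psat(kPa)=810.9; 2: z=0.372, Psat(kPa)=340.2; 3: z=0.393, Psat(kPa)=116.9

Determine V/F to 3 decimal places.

V/F = 0.170

Raoult's law: Kᵢ = Pᵢˢᵃᵗ/P = Pᵢˢᵃᵗ/330.3.
  K_1 = 810.9/330.3 = 2.45504, K_2 = 340.2/330.3 = 1.02997, K_3 = 116.9/330.3 = 0.35392
Rachford–Rice: g(V/F) = Σ zᵢ(Kᵢ−1)/(1+V/F(Kᵢ−1)) = 0.
Check two-phase: ΣzᵢKᵢ = 1.099 > 1 and Σzᵢ/Kᵢ = 1.567 > 1, so g(0) = 0.099 > 0 and g(1) = -0.567 < 0.
Iterate (Newton) starting at V/F = 0.45:
  V/F = 0.450: g = -0.1404, g' = -0.508 → V/F = 0.174
  V/F = 0.174: g = -0.0020, g' = -0.525 → V/F = 0.170
Converged at V/F = 0.170.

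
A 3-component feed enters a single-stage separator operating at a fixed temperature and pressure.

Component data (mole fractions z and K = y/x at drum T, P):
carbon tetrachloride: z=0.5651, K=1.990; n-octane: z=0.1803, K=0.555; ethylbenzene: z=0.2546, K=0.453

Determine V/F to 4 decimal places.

Material balance + equilibrium reduce to Σ zᵢ(Kᵢ−1)/(1+V/F(Kᵢ−1)) = 0.
Feasibility: ΣzᵢKᵢ = 1.3399, Σzᵢ/Kᵢ = 1.1709 — both > 1, two phases present.
Newton–Raphson from V/F = 0.44:
  V/F = 0.4400: g = 0.10652, g' = -0.4561 → V/F = 0.6736
  V/F = 0.6736: g = 0.00055, g' = -0.4631 → V/F = 0.6748
Converged at V/F = 0.6748.

V/F = 0.6748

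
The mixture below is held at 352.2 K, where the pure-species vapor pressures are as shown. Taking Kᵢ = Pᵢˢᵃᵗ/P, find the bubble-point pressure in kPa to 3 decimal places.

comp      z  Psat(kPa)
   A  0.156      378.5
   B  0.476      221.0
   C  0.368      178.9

At the bubble point ψ → 0, so ΣzᵢKᵢ = 1 with Kᵢ = Pᵢˢᵃᵗ/P ⇒ P = ΣzᵢPᵢˢᵃᵗ.
P = 0.156·378.5 + 0.476·221.0 + 0.368·178.9 = 230.077 kPa

Pbub = 230.077 kPa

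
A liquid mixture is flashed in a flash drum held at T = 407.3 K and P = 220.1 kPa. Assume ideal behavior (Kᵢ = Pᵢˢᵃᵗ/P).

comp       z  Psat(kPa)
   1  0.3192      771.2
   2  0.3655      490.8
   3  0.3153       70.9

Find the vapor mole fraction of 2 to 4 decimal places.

Raoult's law: Kᵢ = Pᵢˢᵃᵗ/P = Pᵢˢᵃᵗ/220.1.
  K_1 = 771.2/220.1 = 3.503862, K_2 = 490.8/220.1 = 2.229896, K_3 = 70.9/220.1 = 0.322126
Iterate (Newton) starting at ψ = 0.61:
  ψ = 0.6100: g = 0.20865, g' = -0.9150 → ψ = 0.8380
  ψ = 0.8380: g = -0.01553, g' = -1.1192 → ψ = 0.8242
  ψ = 0.8242: g = -0.00018, g' = -1.0935 → ψ = 0.8240
Converged at ψ = 0.8240.
Compositions from xᵢ = zᵢ/(1+ψ(Kᵢ−1)), yᵢ = Kᵢxᵢ:
  1: x = 0.1042, y = 0.3651
  2: x = 0.1815, y = 0.4048
  3: x = 0.7143, y = 0.2301

y_2 = 0.4048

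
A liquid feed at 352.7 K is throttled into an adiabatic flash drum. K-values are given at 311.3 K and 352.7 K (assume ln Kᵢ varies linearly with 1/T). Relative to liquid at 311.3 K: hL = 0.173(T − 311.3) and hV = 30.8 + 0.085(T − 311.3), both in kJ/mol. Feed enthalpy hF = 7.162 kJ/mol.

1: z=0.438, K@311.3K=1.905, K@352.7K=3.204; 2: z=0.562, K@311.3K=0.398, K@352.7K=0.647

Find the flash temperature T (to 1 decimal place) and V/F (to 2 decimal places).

Adiabatic flash: solve Rachford–Rice at each trial T, then check hF = ψ·hV(T) + (1−ψ)·hL(T).
  T = 311.3 K: K = (1.905, 0.398), RR gives ψ = 0.107, H_out = 3.283 kJ/mol
  T = 352.7 K: K = (3.204, 0.647), RR gives ψ = 0.986, H_out = 33.933 kJ/mol
  T = 332.0 K: K = (2.511, 0.515), RR gives ψ = 0.531, H_out = 18.983 kJ/mol
  T = 321.6 K: K = (2.195, 0.454), RR gives ψ = 0.333, H_out = 11.726 kJ/mol
  T = 316.5 K: K = (2.049, 0.426), RR gives ψ = 0.227, H_out = 7.794 kJ/mol
  T = 313.9 K: K = (1.976, 0.412), RR gives ψ = 0.169, H_out = 5.618 kJ/mol
  T = 315.2 K: K = (2.012, 0.419), RR gives ψ = 0.199, H_out = 6.723 kJ/mol
Linear interpolation between T = 315.2 (H_out = 6.723) and T = 316.5 (H_out = 7.794) on hF = 7.162 gives T ≈ 315.7 K, at which ψ = 0.21.

T = 315.7 K, V/F = 0.21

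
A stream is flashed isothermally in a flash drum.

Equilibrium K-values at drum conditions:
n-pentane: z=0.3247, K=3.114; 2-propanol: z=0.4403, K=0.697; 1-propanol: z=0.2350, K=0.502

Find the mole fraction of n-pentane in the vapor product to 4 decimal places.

y_n-pentane = 0.4712

Rachford–Rice: g(ψ) = Σ zᵢ(Kᵢ−1)/(1+ψ(Kᵢ−1)) = 0.
Check two-phase: ΣzᵢKᵢ = 1.4360 > 1 and Σzᵢ/Kᵢ = 1.2041 > 1, so g(0) = 0.4360 > 0 and g(1) = -0.2041 < 0.
Iterate (Newton) starting at ψ = 0.57:
  ψ = 0.5700: g = -0.01338, g' = -0.4712 → ψ = 0.5416
  ψ = 0.5416: g = 0.00016, g' = -0.4825 → ψ = 0.5419
Converged at ψ = 0.5419.
Compositions from xᵢ = zᵢ/(1+ψ(Kᵢ−1)), yᵢ = Kᵢxᵢ:
  n-pentane: x = 0.1513, y = 0.4712
  2-propanol: x = 0.5268, y = 0.3672
  1-propanol: x = 0.3219, y = 0.1616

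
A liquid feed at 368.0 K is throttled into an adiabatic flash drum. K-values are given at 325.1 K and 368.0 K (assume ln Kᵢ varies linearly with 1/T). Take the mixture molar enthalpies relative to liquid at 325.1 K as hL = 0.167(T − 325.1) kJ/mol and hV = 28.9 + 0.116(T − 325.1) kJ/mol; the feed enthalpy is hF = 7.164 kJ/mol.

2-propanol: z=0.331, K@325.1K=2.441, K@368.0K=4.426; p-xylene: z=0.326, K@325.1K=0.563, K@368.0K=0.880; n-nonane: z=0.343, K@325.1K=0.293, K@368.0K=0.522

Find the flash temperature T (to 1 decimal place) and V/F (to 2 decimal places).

T = 331.5 K, V/F = 0.21

Adiabatic flash: solve Rachford–Rice at each trial T, then check hF = ψ·hV(T) + (1−ψ)·hL(T).
  T = 325.1 K: K = (2.441, 0.563, 0.293), RR gives ψ = 0.109, H_out = 3.146 kJ/mol
  T = 368.0 K: K = (4.426, 0.880, 0.522), RR gives ψ = 0.789, H_out = 28.229 kJ/mol
  T = 346.6 K: K = (3.350, 0.714, 0.398), RR gives ψ = 0.433, H_out = 15.635 kJ/mol
  T = 335.9 K: K = (2.876, 0.637, 0.344), RR gives ψ = 0.279, H_out = 9.724 kJ/mol
  T = 330.5 K: K = (2.653, 0.599, 0.318), RR gives ψ = 0.198, H_out = 6.564 kJ/mol
  T = 333.2 K: K = (2.764, 0.618, 0.330), RR gives ψ = 0.239, H_out = 8.168 kJ/mol
  T = 331.9 K: K = (2.710, 0.609, 0.324), RR gives ψ = 0.219, H_out = 7.403 kJ/mol
Linear interpolation between T = 330.5 (H_out = 6.564) and T = 331.9 (H_out = 7.403) on hF = 7.164 gives T ≈ 331.5 K, at which ψ = 0.21.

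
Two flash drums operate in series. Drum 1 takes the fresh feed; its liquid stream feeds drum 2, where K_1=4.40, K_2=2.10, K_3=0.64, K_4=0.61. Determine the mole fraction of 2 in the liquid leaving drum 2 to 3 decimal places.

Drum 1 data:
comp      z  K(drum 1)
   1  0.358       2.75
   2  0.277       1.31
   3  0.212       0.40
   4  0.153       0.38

Drum 1:
Let ψ₁ = V/F and solve Σ zᵢ(Kᵢ−1)/(1+ψ₁(Kᵢ−1)) = 0.
Check two-phase: ΣzᵢKᵢ = 1.490 > 1 and Σzᵢ/Kᵢ = 1.274 > 1, so g(0) = 0.490 > 0 and g(1) = -0.274 < 0.
Newton iteration, ψ₁⁰ = 0.43:
  ψ₁ = 0.430: g = 0.1325, g' = -0.626 → ψ₁ = 0.642
  ψ₁ = 0.642: g = 0.0023, g' = -0.626 → ψ₁ = 0.645
Converged at ψ₁ = 0.645.
Drum-1 compositions:
  1: x = 0.168, y = 0.462
  2: x = 0.231, y = 0.302
  3: x = 0.346, y = 0.138
  4: x = 0.255, y = 0.097
Drum-2 feed = drum-1 liquid: z₂ = (0.1681, 0.2308, 0.3460, 0.2551).
Drum 2:
Let ψ₂ = V/F and solve Σ zᵢ(Kᵢ−1)/(1+ψ₂(Kᵢ−1)) = 0.
Feasibility: ΣzᵢKᵢ = 1.601, Σzᵢ/Kᵢ = 1.107 — both > 1, two phases present.
Newton–Raphson from ψ₂ = 0.36:
  ψ₂ = 0.360: g = 0.1800, g' = -0.648 → ψ₂ = 0.638
  ψ₂ = 0.638: g = 0.0355, g' = -0.434 → ψ₂ = 0.720
  ψ₂ = 0.720: g = 0.0012, g' = -0.407 → ψ₂ = 0.722
Converged at ψ₂ = 0.722.
  1: x = 0.049, y = 0.214
  2: x = 0.129, y = 0.270
  3: x = 0.468, y = 0.299
  4: x = 0.355, y = 0.217

x_2 (drum 2) = 0.129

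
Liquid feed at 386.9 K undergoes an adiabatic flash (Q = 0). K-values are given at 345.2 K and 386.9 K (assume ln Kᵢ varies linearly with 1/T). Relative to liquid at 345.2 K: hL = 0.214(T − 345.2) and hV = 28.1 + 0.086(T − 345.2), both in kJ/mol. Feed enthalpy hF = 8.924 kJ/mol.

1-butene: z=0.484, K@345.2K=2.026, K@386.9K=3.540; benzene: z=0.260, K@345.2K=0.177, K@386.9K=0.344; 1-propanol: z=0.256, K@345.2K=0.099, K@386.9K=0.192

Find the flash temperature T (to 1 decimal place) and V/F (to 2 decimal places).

T = 358.5 K, V/F = 0.23

Adiabatic flash: solve Rachford–Rice at each trial T, then check hF = ψ·hV(T) + (1−ψ)·hL(T).
  T = 345.2 K: K = (2.026, 0.177, 0.099), RR gives ψ = 0.059, H_out = 1.649 kJ/mol
  T = 386.9 K: K = (3.540, 0.344, 0.192), RR gives ψ = 0.455, H_out = 19.282 kJ/mol
  T = 366.0 K: K = (2.719, 0.251, 0.140), RR gives ψ = 0.301, H_out = 12.111 kJ/mol
  T = 355.6 K: K = (2.357, 0.212, 0.118), RR gives ψ = 0.200, H_out = 7.566 kJ/mol
  T = 360.8 K: K = (2.534, 0.231, 0.129), RR gives ψ = 0.254, H_out = 9.961 kJ/mol
  T = 358.2 K: K = (2.445, 0.221, 0.124), RR gives ψ = 0.228, H_out = 8.799 kJ/mol
  T = 359.5 K: K = (2.489, 0.226, 0.126), RR gives ψ = 0.241, H_out = 9.388 kJ/mol
Linear interpolation between T = 358.2 (H_out = 8.799) and T = 359.5 (H_out = 9.388) on hF = 8.924 gives T ≈ 358.5 K, at which ψ = 0.23.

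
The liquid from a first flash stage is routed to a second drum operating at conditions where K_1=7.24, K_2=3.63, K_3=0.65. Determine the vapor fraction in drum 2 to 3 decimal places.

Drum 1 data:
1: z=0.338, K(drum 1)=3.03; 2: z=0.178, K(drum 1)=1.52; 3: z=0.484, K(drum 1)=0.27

V/F (drum 2) = 0.831

Drum 1:
Let ψ₁ = V/F and solve Σ zᵢ(Kᵢ−1)/(1+ψ₁(Kᵢ−1)) = 0.
Check two-phase: ΣzᵢKᵢ = 1.425 > 1 and Σzᵢ/Kᵢ = 2.021 > 1, so g(0) = 0.425 > 0 and g(1) = -1.021 < 0.
Iterate (Newton) starting at ψ₁ = 0.33:
  ψ₁ = 0.330: g = 0.0244, g' = -0.982 → ψ₁ = 0.355
Converged at ψ₁ = 0.355.
Drum-1 compositions:
  1: x = 0.196, y = 0.595
  2: x = 0.150, y = 0.228
  3: x = 0.653, y = 0.176
Drum-2 feed = drum-1 liquid: z₂ = (0.1964, 0.1503, 0.6533).
Drum 2:
Material balance + equilibrium reduce to Σ zᵢ(Kᵢ−1)/(1+ψ₂(Kᵢ−1)) = 0.
g(0) = ΣzᵢKᵢ − 1 = 1.392 and g(1) = 1 − Σzᵢ/Kᵢ = -0.074, so a root lies in (0, 1).
Iterate (Newton) starting at ψ₂ = 0.5:
  ψ₂ = 0.500: g = 0.1911, g' = -0.762 → ψ₂ = 0.751
  ψ₂ = 0.751: g = 0.0384, g' = -0.501 → ψ₂ = 0.827
  ψ₂ = 0.827: g = 0.0015, g' = -0.463 → ψ₂ = 0.831
Converged at ψ₂ = 0.831.
  1: x = 0.032, y = 0.230
  2: x = 0.047, y = 0.171
  3: x = 0.921, y = 0.599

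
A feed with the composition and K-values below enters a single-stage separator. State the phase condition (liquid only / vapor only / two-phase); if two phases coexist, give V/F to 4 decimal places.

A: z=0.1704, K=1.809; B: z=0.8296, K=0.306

liquid only

ΣzᵢKᵢ = 0.5621; Σzᵢ/Kᵢ = 2.8053.
Since ΣzᵢKᵢ < 1 the mixture is below its bubble point — single liquid phase.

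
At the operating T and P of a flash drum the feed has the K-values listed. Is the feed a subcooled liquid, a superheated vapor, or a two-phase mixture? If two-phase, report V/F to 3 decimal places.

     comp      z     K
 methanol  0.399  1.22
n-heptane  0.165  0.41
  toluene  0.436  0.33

ΣzᵢKᵢ = 0.698; Σzᵢ/Kᵢ = 2.051.
Since ΣzᵢKᵢ < 1 the mixture is below its bubble point — single liquid phase.

subcooled liquid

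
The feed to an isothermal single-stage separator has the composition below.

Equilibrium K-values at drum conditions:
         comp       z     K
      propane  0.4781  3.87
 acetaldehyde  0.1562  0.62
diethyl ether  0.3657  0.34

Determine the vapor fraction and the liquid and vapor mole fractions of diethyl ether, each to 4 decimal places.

ψ = 0.6275, x_diethyl ether = 0.6242, y_diethyl ether = 0.2122

Rachford–Rice: g(ψ) = Σ zᵢ(Kᵢ−1)/(1+ψ(Kᵢ−1)) = 0.
Check two-phase: ΣzᵢKᵢ = 2.0714 > 1 and Σzᵢ/Kᵢ = 1.4511 > 1, so g(0) = 1.0714 > 0 and g(1) = -0.4511 < 0.
Newton iteration, ψ⁰ = 0.63:
  ψ = 0.6300: g = -0.00255, g' = -1.0052 → ψ = 0.6275
Converged at ψ = 0.6275.
Compositions from xᵢ = zᵢ/(1+ψ(Kᵢ−1)), yᵢ = Kᵢxᵢ:
  propane: x = 0.1707, y = 0.6606
  acetaldehyde: x = 0.2051, y = 0.1272
  diethyl ether: x = 0.6242, y = 0.2122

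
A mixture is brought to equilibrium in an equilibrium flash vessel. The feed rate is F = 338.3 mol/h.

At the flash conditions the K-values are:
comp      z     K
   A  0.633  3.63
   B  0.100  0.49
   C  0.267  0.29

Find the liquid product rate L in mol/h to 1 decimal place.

L = 64.6 mol/h

Let ψ = V/F and solve Σ zᵢ(Kᵢ−1)/(1+ψ(Kᵢ−1)) = 0.
Feasibility: ΣzᵢKᵢ = 2.424, Σzᵢ/Kᵢ = 1.299 — both > 1, two phases present.
Newton iteration, ψ⁰ = 0.5:
  ψ = 0.500: g = 0.3568, g' = -1.187 → ψ = 0.800
  ψ = 0.800: g = 0.0108, g' = -1.251 → ψ = 0.809
Converged at ψ = 0.809.
Then V = ψ·F = 0.8090·338.3 = 273.7 mol/h and L = F − V = 64.6 mol/h.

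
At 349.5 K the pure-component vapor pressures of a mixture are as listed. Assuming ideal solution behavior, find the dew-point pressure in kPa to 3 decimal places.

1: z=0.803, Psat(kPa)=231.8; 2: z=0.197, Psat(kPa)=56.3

Pdew = 143.610 kPa

At the dew point ψ → 1, so Σzᵢ/Kᵢ = 1 with Kᵢ = Pᵢˢᵃᵗ/P ⇒ 1/P = Σzᵢ/Pᵢˢᵃᵗ.
1/P = 0.803/231.8 + 0.197/56.3 = 0.006963 ⇒ P = 143.610 kPa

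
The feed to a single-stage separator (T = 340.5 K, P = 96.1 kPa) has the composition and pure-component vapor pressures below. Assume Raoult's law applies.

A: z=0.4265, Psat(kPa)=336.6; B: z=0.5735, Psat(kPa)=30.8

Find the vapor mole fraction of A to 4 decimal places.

Raoult's law: Kᵢ = Pᵢˢᵃᵗ/P = Pᵢˢᵃᵗ/96.1.
  K_A = 336.6/96.1 = 3.502601, K_B = 30.8/96.1 = 0.320499
Rachford–Rice: g(ψ) = Σ zᵢ(Kᵢ−1)/(1+ψ(Kᵢ−1)) = 0.
Feasibility: ΣzᵢKᵢ = 1.6777, Σzᵢ/Kᵢ = 1.9112 — both > 1, two phases present.
Binary case is linear: z₁(K₁−1)(1+ψ(K₂−1)) + z₂(K₂−1)(1+ψ(K₁−1)) = 0
⇒ ψ = [z₁(K₁−1)+z₂(K₂−1)] / [−(K₁−1)(K₂−1)] = 0.67767/1.70052 = 0.3985
Compositions from xᵢ = zᵢ/(1+ψ(Kᵢ−1)), yᵢ = Kᵢxᵢ:
  A: x = 0.2135, y = 0.7479
  B: x = 0.7865, y = 0.2521

y_A = 0.7479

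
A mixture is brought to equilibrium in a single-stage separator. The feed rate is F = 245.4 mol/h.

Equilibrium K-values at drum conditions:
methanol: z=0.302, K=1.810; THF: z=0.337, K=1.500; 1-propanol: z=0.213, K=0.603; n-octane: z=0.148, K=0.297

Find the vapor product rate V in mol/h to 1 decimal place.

V = 149.2 mol/h

Iterate (Newton) starting at β = 0.44:
  β = 0.440: g = 0.0654, g' = -0.367 → β = 0.618
  β = 0.618: g = -0.0043, g' = -0.425 → β = 0.608
Converged at β = 0.608.
Then V = β·F = 0.6079·245.4 = 149.2 mol/h and L = F − V = 96.2 mol/h.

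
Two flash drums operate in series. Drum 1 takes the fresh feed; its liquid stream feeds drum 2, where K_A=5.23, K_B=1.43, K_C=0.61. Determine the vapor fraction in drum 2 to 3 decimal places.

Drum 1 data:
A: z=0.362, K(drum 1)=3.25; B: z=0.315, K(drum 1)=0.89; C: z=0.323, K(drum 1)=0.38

V/F (drum 2) = 0.717

Drum 1:
Let ψ₁ = V/F and solve Σ zᵢ(Kᵢ−1)/(1+ψ₁(Kᵢ−1)) = 0.
Check two-phase: ΣzᵢKᵢ = 1.580 > 1 and Σzᵢ/Kᵢ = 1.315 > 1, so g(0) = 0.580 > 0 and g(1) = -0.315 < 0.
Iterate (Newton) starting at ψ₁ = 0.54:
  ψ₁ = 0.540: g = 0.0298, g' = -0.658 → ψ₁ = 0.585
  ψ₁ = 0.585: g = 0.0002, g' = -0.652 → ψ₁ = 0.586
Converged at ψ₁ = 0.586.
Drum-1 compositions:
  A: x = 0.156, y = 0.508
  B: x = 0.337, y = 0.300
  C: x = 0.507, y = 0.193
Drum-2 feed = drum-1 liquid: z₂ = (0.1562, 0.3367, 0.5071).
Drum 2:
Newton–Raphson from ψ₂ = 0.5:
  ψ₂ = 0.500: g = 0.0856, g' = -0.449 → ψ₂ = 0.691
  ψ₂ = 0.691: g = 0.0095, g' = -0.363 → ψ₂ = 0.717
Converged at ψ₂ = 0.717.
  A: x = 0.039, y = 0.203
  B: x = 0.257, y = 0.368
  C: x = 0.704, y = 0.429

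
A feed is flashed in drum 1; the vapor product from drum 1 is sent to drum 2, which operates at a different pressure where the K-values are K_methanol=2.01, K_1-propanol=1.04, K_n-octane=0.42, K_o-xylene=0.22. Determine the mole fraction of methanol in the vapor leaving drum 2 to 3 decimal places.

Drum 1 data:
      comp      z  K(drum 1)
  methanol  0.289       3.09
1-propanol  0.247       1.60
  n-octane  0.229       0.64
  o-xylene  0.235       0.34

Drum 1:
Rachford–Rice: g(ψ₁) = Σ zᵢ(Kᵢ−1)/(1+ψ₁(Kᵢ−1)) = 0.
Check two-phase: ΣzᵢKᵢ = 1.515 > 1 and Σzᵢ/Kᵢ = 1.297 > 1, so g(0) = 0.515 > 0 and g(1) = -0.297 < 0.
Newton–Raphson from ψ₁ = 0.5:
  ψ₁ = 0.500: g = 0.0773, g' = -0.627 → ψ₁ = 0.623
  ψ₁ = 0.623: g = 0.0003, g' = -0.630 → ψ₁ = 0.624
Converged at ψ₁ = 0.624.
Drum-1 compositions:
  methanol: x = 0.125, y = 0.388
  1-propanol: x = 0.180, y = 0.288
  n-octane: x = 0.295, y = 0.189
  o-xylene: x = 0.400, y = 0.136
Drum-2 feed = drum-1 vapor: z₂ = (0.3876, 0.2876, 0.1890, 0.1358).
Drum 2:
Let ψ₂ = V/F and solve Σ zᵢ(Kᵢ−1)/(1+ψ₂(Kᵢ−1)) = 0.
g(0) = ΣzᵢKᵢ − 1 = 0.187 and g(1) = 1 − Σzᵢ/Kᵢ = -0.537, so a root lies in (0, 1).
Newton–Raphson from ψ₂ = 0.69:
  ψ₂ = 0.690: g = -0.1703, g' = -0.702 → ψ₂ = 0.447
  ψ₂ = 0.447: g = -0.0299, g' = -0.499 → ψ₂ = 0.388
  ψ₂ = 0.388: g = -0.0006, g' = -0.480 → ψ₂ = 0.386
Converged at ψ₂ = 0.386.
  methanol: x = 0.279, y = 0.560
  1-propanol: x = 0.283, y = 0.295
  n-octane: x = 0.244, y = 0.102
  o-xylene: x = 0.194, y = 0.043

y_methanol (drum 2) = 0.560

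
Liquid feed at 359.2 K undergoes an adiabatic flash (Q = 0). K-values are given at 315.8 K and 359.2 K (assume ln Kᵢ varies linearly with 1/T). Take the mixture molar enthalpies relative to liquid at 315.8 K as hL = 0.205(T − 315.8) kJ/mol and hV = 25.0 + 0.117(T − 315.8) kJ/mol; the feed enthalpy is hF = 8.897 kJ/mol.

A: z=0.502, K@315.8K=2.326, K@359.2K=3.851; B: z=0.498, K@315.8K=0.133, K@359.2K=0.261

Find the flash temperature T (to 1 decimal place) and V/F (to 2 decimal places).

Adiabatic flash: solve Rachford–Rice at each trial T, then check hF = ψ·hV(T) + (1−ψ)·hL(T).
  T = 315.8 K: K = (2.326, 0.133), RR gives ψ = 0.203, H_out = 5.086 kJ/mol
  T = 359.2 K: K = (3.851, 0.261), RR gives ψ = 0.505, H_out = 19.585 kJ/mol
  T = 337.5 K: K = (3.042, 0.190), RR gives ψ = 0.376, H_out = 13.134 kJ/mol
  T = 326.6 K: K = (2.670, 0.160), RR gives ψ = 0.299, H_out = 9.415 kJ/mol
  T = 321.2 K: K = (2.495, 0.146), RR gives ψ = 0.255, H_out = 7.355 kJ/mol
  T = 323.9 K: K = (2.582, 0.153), RR gives ψ = 0.278, H_out = 8.407 kJ/mol
  T = 325.2 K: K = (2.624, 0.156), RR gives ψ = 0.288, H_out = 8.898 kJ/mol
Linear interpolation between T = 323.9 (H_out = 8.407) and T = 325.2 (H_out = 8.898) on hF = 8.897 gives T ≈ 325.2 K, at which ψ = 0.29.

T = 325.2 K, V/F = 0.29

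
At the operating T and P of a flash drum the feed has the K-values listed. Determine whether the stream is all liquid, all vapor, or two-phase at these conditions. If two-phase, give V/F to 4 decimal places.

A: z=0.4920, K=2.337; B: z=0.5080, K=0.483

ΣzᵢKᵢ = 1.3952; Σzᵢ/Kᵢ = 1.2623.
Both exceed 1, so a two-phase solution exists.
Material balance + equilibrium reduce to Σ zᵢ(Kᵢ−1)/(1+ψ(Kᵢ−1)) = 0.
Newton–Raphson from ψ = 0.5:
  ψ = 0.5000: g = 0.04005, g' = -0.5629 → ψ = 0.5712
  ψ = 0.5712: g = 0.00030, g' = -0.5562 → ψ = 0.5717
Converged at ψ = 0.5717.

two-phase, V/F = 0.5717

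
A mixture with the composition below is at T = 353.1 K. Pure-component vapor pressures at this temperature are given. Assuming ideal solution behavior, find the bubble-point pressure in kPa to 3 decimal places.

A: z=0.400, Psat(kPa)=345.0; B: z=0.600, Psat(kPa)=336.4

At the bubble point ψ → 0, so ΣzᵢKᵢ = 1 with Kᵢ = Pᵢˢᵃᵗ/P ⇒ P = ΣzᵢPᵢˢᵃᵗ.
P = 0.400·345.0 + 0.600·336.4 = 339.840 kPa

Pbub = 339.840 kPa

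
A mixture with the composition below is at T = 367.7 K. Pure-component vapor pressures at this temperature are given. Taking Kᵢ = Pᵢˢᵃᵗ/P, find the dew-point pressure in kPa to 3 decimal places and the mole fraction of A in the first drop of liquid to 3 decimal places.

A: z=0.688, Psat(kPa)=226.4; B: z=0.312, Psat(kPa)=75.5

Pdew = 139.444 kPa, x_A = 0.424

At the dew point ψ → 1, so Σzᵢ/Kᵢ = 1 with Kᵢ = Pᵢˢᵃᵗ/P ⇒ 1/P = Σzᵢ/Pᵢˢᵃᵗ.
1/P = 0.688/226.4 + 0.312/75.5 = 0.007171 ⇒ P = 139.444 kPa
xᵢ = zᵢP/Pᵢˢᵃᵗ ⇒ x_A = 0.688·139.444/226.4 = 0.424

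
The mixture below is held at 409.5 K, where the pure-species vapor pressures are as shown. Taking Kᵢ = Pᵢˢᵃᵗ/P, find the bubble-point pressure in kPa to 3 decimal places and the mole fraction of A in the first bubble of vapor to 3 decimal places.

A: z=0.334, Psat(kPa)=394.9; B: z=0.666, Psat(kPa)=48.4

At the bubble point ψ → 0, so ΣzᵢKᵢ = 1 with Kᵢ = Pᵢˢᵃᵗ/P ⇒ P = ΣzᵢPᵢˢᵃᵗ.
P = 0.334·394.9 + 0.666·48.4 = 164.131 kPa
yᵢ = zᵢPᵢˢᵃᵗ/P ⇒ y_A = 0.334·394.9/164.131 = 0.804

Pbub = 164.131 kPa, y_A = 0.804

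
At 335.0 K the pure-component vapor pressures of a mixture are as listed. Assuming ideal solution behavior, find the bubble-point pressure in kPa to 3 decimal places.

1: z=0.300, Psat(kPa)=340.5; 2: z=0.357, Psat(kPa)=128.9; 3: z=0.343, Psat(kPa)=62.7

Pbub = 169.673 kPa

At the bubble point ψ → 0, so ΣzᵢKᵢ = 1 with Kᵢ = Pᵢˢᵃᵗ/P ⇒ P = ΣzᵢPᵢˢᵃᵗ.
P = 0.300·340.5 + 0.357·128.9 + 0.343·62.7 = 169.673 kPa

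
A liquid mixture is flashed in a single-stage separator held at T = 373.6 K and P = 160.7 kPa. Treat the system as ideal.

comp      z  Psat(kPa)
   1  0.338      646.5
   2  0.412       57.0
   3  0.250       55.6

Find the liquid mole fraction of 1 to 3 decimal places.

x_1 = 0.177

Raoult's law: Kᵢ = Pᵢˢᵃᵗ/P = Pᵢˢᵃᵗ/160.7.
  K_1 = 646.5/160.7 = 4.02302, K_2 = 57.0/160.7 = 0.35470, K_3 = 55.6/160.7 = 0.34599
Material balance + equilibrium reduce to Σ zᵢ(Kᵢ−1)/(1+β(Kᵢ−1)) = 0.
Feasibility: ΣzᵢKᵢ = 1.592, Σzᵢ/Kᵢ = 1.968 — both > 1, two phases present.
Iterate (Newton) starting at β = 0.31:
  β = 0.310: g = -0.0100, g' = -1.259 → β = 0.302
Converged at β = 0.302.
Compositions from xᵢ = zᵢ/(1+β(Kᵢ−1)), yᵢ = Kᵢxᵢ:
  1: x = 0.177, y = 0.711
  2: x = 0.512, y = 0.182
  3: x = 0.312, y = 0.108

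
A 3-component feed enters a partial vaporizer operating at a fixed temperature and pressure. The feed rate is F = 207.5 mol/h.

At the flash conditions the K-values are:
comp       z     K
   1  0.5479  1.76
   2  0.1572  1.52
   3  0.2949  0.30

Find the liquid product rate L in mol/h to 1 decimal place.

L = 85.6 mol/h

Material balance + equilibrium reduce to Σ zᵢ(Kᵢ−1)/(1+β(Kᵢ−1)) = 0.
Feasibility: ΣzᵢKᵢ = 1.2917, Σzᵢ/Kᵢ = 1.3977 — both > 1, two phases present.
Iterate (Newton) starting at β = 0.57:
  β = 0.5700: g = 0.01012, g' = -0.5794 → β = 0.5875
  β = 0.5875: g = -0.00012, g' = -0.5930 → β = 0.5873
Converged at β = 0.5873.
Then V = β·F = 0.5873·207.5 = 121.9 mol/h and L = F − V = 85.6 mol/h.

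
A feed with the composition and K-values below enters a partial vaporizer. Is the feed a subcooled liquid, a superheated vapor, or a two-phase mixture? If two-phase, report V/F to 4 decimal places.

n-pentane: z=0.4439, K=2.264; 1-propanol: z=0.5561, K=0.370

two-phase, V/F = 0.2647

ΣzᵢKᵢ = 1.2107; Σzᵢ/Kᵢ = 1.6990.
Both exceed 1, so a two-phase solution exists.
Material balance + equilibrium reduce to Σ zᵢ(Kᵢ−1)/(1+ψ(Kᵢ−1)) = 0.
Binary case is linear: z₁(K₁−1)(1+ψ(K₂−1)) + z₂(K₂−1)(1+ψ(K₁−1)) = 0
⇒ ψ = [z₁(K₁−1)+z₂(K₂−1)] / [−(K₁−1)(K₂−1)] = 0.21075/0.79632 = 0.2647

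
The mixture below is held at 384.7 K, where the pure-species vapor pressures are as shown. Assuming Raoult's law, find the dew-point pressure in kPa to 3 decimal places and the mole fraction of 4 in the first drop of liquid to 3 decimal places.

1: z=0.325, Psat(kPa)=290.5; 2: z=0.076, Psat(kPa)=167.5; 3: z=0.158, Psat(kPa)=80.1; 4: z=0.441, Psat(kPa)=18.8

Pdew = 37.034 kPa, x_4 = 0.869

At the dew point ψ → 1, so Σzᵢ/Kᵢ = 1 with Kᵢ = Pᵢˢᵃᵗ/P ⇒ 1/P = Σzᵢ/Pᵢˢᵃᵗ.
1/P = 0.325/290.5 + 0.076/167.5 + 0.158/80.1 + 0.441/18.8 = 0.027002 ⇒ P = 37.034 kPa
xᵢ = zᵢP/Pᵢˢᵃᵗ ⇒ x_4 = 0.441·37.034/18.8 = 0.869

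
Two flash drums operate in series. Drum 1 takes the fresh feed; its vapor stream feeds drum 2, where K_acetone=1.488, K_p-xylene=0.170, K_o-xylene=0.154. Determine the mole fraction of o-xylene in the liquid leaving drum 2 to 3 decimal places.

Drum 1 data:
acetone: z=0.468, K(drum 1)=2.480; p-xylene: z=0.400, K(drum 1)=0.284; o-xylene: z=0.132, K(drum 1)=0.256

Drum 1:
Let ψ₁ = V/F and solve Σ zᵢ(Kᵢ−1)/(1+ψ₁(Kᵢ−1)) = 0.
g(0) = ΣzᵢKᵢ − 1 = 0.308 and g(1) = 1 − Σzᵢ/Kᵢ = -1.113, so a root lies in (0, 1).
Newton–Raphson from ψ₁ = 0.64:
  ψ₁ = 0.640: g = -0.3604, g' = -1.235 → ψ₁ = 0.348
  ψ₁ = 0.348: g = -0.0570, g' = -0.943 → ψ₁ = 0.288
Converged at ψ₁ = 0.288.
Drum-1 compositions:
  acetone: x = 0.328, y = 0.814
  p-xylene: x = 0.504, y = 0.143
  o-xylene: x = 0.168, y = 0.043
Drum-2 feed = drum-1 vapor: z₂ = (0.8139, 0.1431, 0.0430).
Drum 2:
Material balance + equilibrium reduce to Σ zᵢ(Kᵢ−1)/(1+ψ₂(Kᵢ−1)) = 0.
Feasibility: ΣzᵢKᵢ = 1.242, Σzᵢ/Kᵢ = 1.668 — both > 1, two phases present.
Newton–Raphson from ψ₂ = 0.5:
  ψ₂ = 0.500: g = 0.0532, g' = -0.506 → ψ₂ = 0.605
  ψ₂ = 0.605: g = -0.0066, g' = -0.643 → ψ₂ = 0.595
Converged at ψ₂ = 0.595.
  acetone: x = 0.631, y = 0.939
  p-xylene: x = 0.283, y = 0.048
  o-xylene: x = 0.087, y = 0.013

x_o-xylene (drum 2) = 0.087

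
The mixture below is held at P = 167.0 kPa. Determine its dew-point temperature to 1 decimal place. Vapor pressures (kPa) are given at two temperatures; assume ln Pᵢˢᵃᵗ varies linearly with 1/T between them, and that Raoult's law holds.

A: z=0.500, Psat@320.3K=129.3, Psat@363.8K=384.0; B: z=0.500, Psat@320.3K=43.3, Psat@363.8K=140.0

Dew-point temperature: Σzᵢ·P/Pᵢˢᵃᵗ(T) = 1. Interpolate ln Pᵢˢᵃᵗ = aᵢ + bᵢ/T.
  T = 320.3 K: ΣzᵢP/Pᵢˢᵃᵗ = 2.5742
  T = 363.8 K: ΣzᵢP/Pᵢˢᵃᵗ = 0.8139
  T = 342.1 K: ΣzᵢP/Pᵢˢᵃᵗ = 1.3933
  T = 353.0 K: ΣzᵢP/Pᵢˢᵃᵗ = 1.0548
  T = 358.4 K: ΣzᵢP/Pᵢˢᵃᵗ = 0.9247
  T = 355.7 K: ΣzᵢP/Pᵢˢᵃᵗ = 0.9871
Interpolating between 353.0 K and 355.7 K gives T ≈ 355.2 K.

T = 355.2 K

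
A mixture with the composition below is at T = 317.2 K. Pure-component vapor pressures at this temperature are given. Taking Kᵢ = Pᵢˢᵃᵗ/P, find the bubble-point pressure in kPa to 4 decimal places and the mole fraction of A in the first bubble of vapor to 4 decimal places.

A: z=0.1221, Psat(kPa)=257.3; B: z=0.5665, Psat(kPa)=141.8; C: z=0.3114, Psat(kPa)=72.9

At the bubble point ψ → 0, so ΣzᵢKᵢ = 1 with Kᵢ = Pᵢˢᵃᵗ/P ⇒ P = ΣzᵢPᵢˢᵃᵗ.
P = 0.1221·257.3 + 0.5665·141.8 + 0.3114·72.9 = 134.4471 kPa
yᵢ = zᵢPᵢˢᵃᵗ/P ⇒ y_A = 0.1221·257.3/134.4471 = 0.2337

Pbub = 134.4471 kPa, y_A = 0.2337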